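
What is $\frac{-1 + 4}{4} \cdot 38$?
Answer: $\frac{57}{2} \approx 28.5$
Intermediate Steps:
$\frac{-1 + 4}{4} \cdot 38 = 3 \cdot \frac{1}{4} \cdot 38 = \frac{3}{4} \cdot 38 = \frac{57}{2}$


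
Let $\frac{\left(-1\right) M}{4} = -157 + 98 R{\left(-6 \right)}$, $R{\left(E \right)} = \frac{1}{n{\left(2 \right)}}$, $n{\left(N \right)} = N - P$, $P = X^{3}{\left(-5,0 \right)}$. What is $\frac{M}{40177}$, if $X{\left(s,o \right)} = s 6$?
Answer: $\frac{8478432}{542429677} \approx 0.01563$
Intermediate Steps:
$X{\left(s,o \right)} = 6 s$
$P = -27000$ ($P = \left(6 \left(-5\right)\right)^{3} = \left(-30\right)^{3} = -27000$)
$n{\left(N \right)} = 27000 + N$ ($n{\left(N \right)} = N - -27000 = N + 27000 = 27000 + N$)
$R{\left(E \right)} = \frac{1}{27002}$ ($R{\left(E \right)} = \frac{1}{27000 + 2} = \frac{1}{27002}$)
$M = \frac{8478432}{13501}$ ($M = - 4 \left(-157 + 98 \cdot \frac{1}{27002}\right) = - 4 \left(-157 + \frac{49}{13501}\right) = \left(-4\right) \left(- \frac{2119608}{13501}\right) = \frac{8478432}{13501} \approx 627.99$)
$\frac{M}{40177} = \frac{8478432}{13501 \cdot 40177} = \frac{8478432}{13501} \cdot \frac{1}{40177} = \frac{8478432}{542429677}$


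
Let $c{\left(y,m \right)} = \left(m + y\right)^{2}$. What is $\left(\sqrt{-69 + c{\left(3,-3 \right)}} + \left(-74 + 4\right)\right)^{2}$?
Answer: $\left(70 - i \sqrt{69}\right)^{2} \approx 4831.0 - 1162.9 i$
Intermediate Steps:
$\left(\sqrt{-69 + c{\left(3,-3 \right)}} + \left(-74 + 4\right)\right)^{2} = \left(\sqrt{-69 + \left(-3 + 3\right)^{2}} + \left(-74 + 4\right)\right)^{2} = \left(\sqrt{-69 + 0^{2}} - 70\right)^{2} = \left(\sqrt{-69 + 0} - 70\right)^{2} = \left(\sqrt{-69} - 70\right)^{2} = \left(i \sqrt{69} - 70\right)^{2} = \left(-70 + i \sqrt{69}\right)^{2}$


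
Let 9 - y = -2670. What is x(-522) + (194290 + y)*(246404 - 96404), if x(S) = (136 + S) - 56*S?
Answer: 29545378846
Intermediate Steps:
y = 2679 (y = 9 - 1*(-2670) = 9 + 2670 = 2679)
x(S) = 136 - 55*S
x(-522) + (194290 + y)*(246404 - 96404) = (136 - 55*(-522)) + (194290 + 2679)*(246404 - 96404) = (136 + 28710) + 196969*150000 = 28846 + 29545350000 = 29545378846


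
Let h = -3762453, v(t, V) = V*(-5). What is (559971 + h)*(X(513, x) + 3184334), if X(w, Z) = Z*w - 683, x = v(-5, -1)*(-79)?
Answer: -9546650081712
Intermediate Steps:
v(t, V) = -5*V
x = -395 (x = -5*(-1)*(-79) = 5*(-79) = -395)
X(w, Z) = -683 + Z*w
(559971 + h)*(X(513, x) + 3184334) = (559971 - 3762453)*((-683 - 395*513) + 3184334) = -3202482*((-683 - 202635) + 3184334) = -3202482*(-203318 + 3184334) = -3202482*2981016 = -9546650081712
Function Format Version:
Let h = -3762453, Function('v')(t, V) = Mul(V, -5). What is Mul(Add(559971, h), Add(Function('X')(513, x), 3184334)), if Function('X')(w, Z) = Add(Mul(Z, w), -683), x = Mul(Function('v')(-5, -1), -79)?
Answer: -9546650081712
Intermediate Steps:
Function('v')(t, V) = Mul(-5, V)
x = -395 (x = Mul(Mul(-5, -1), -79) = Mul(5, -79) = -395)
Function('X')(w, Z) = Add(-683, Mul(Z, w))
Mul(Add(559971, h), Add(Function('X')(513, x), 3184334)) = Mul(Add(559971, -3762453), Add(Add(-683, Mul(-395, 513)), 3184334)) = Mul(-3202482, Add(Add(-683, -202635), 3184334)) = Mul(-3202482, Add(-203318, 3184334)) = Mul(-3202482, 2981016) = -9546650081712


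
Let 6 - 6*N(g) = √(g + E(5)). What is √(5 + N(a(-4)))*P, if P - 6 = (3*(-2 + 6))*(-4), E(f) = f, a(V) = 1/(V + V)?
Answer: -7*√(864 - 6*√78)/2 ≈ -99.674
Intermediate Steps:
a(V) = 1/(2*V)
N(g) = 1 - √(5 + g)/6 (N(g) = 1 - √(g + 5)/6 = 1 - √(5 + g)/6)
P = -42 (P = 6 + (3*(-2 + 6))*(-4) = 6 + (3*4)*(-4) = 6 + 12*(-4) = 6 - 48 = -42)
√(5 + N(a(-4)))*P = √(5 + (1 - √(5 + (½)/(-4))/6))*(-42) = √(5 + (1 - √(5 + (½)*(-¼))/6))*(-42) = √(5 + (1 - √(5 - ⅛)/6))*(-42) = √(5 + (1 - √78/24))*(-42) = √(6 - √78/24)*(-42) = -42*√(6 - √78/24)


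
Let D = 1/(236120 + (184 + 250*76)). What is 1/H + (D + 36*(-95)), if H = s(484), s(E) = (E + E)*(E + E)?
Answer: -102269104289999/29903246912 ≈ -3420.0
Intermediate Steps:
s(E) = 4*E² (s(E) = (2*E)*(2*E) = 4*E²)
H = 937024 (H = 4*484² = 4*234256 = 937024)
D = 1/255304 (D = 1/(236120 + (184 + 19000)) = 1/(236120 + 19184) = 1/255304 ≈ 3.9169e-6)
1/H + (D + 36*(-95)) = 1/937024 + (1/255304 + 36*(-95)) = 1/937024 + (1/255304 - 3420) = 1/937024 - 873139679/255304 = -102269104289999/29903246912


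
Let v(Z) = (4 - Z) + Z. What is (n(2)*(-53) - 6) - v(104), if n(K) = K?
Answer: -116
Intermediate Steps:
v(Z) = 4
(n(2)*(-53) - 6) - v(104) = (2*(-53) - 6) - 1*4 = (-106 - 6) - 4 = -112 - 4 = -116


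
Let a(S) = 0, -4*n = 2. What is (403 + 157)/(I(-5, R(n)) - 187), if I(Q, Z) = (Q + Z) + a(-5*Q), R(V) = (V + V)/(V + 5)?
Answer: -504/173 ≈ -2.9133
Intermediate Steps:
n = -½ (n = -¼*2 = -½ ≈ -0.50000)
R(V) = 2*V/(5 + V) (R(V) = (2*V)/(5 + V) = 2*V/(5 + V))
I(Q, Z) = Q + Z (I(Q, Z) = (Q + Z) + 0 = Q + Z)
(403 + 157)/(I(-5, R(n)) - 187) = (403 + 157)/((-5 + 2*(-½)/(5 - ½)) - 187) = 560/((-5 + 2*(-½)/(9/2)) - 187) = 560/((-5 + 2*(-½)*(2/9)) - 187) = 560/((-5 - 2/9) - 187) = 560/(-47/9 - 187) = 560/(-1730/9) = 560*(-9/1730) = -504/173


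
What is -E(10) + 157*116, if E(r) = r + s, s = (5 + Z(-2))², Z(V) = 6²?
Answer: 16521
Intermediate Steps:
Z(V) = 36
s = 1681 (s = (5 + 36)² = 41² = 1681)
E(r) = 1681 + r (E(r) = r + 1681 = 1681 + r)
-E(10) + 157*116 = -(1681 + 10) + 157*116 = -1*1691 + 18212 = -1691 + 18212 = 16521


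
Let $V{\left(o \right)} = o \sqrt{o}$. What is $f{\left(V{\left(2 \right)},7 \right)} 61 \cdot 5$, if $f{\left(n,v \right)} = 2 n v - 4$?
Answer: $-1220 + 8540 \sqrt{2} \approx 10857.0$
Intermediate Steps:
$V{\left(o \right)} = o^{\frac{3}{2}}$
$f{\left(n,v \right)} = -4 + 2 n v$ ($f{\left(n,v \right)} = 2 n v - 4 = -4 + 2 n v$)
$f{\left(V{\left(2 \right)},7 \right)} 61 \cdot 5 = \left(-4 + 2 \cdot 2^{\frac{3}{2}} \cdot 7\right) 61 \cdot 5 = \left(-4 + 2 \cdot 2 \sqrt{2} \cdot 7\right) 305 = \left(-4 + 28 \sqrt{2}\right) 305 = -1220 + 8540 \sqrt{2}$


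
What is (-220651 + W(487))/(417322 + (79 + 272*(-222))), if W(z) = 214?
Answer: -220437/357017 ≈ -0.61744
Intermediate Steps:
(-220651 + W(487))/(417322 + (79 + 272*(-222))) = (-220651 + 214)/(417322 + (79 + 272*(-222))) = -220437/(417322 + (79 - 60384)) = -220437/(417322 - 60305) = -220437/357017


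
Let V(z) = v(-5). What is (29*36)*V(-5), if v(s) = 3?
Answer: 3132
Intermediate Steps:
V(z) = 3
(29*36)*V(-5) = (29*36)*3 = 1044*3 = 3132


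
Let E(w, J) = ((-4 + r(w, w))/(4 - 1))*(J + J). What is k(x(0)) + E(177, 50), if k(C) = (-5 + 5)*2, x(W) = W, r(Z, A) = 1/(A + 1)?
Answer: -11850/89 ≈ -133.15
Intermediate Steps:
r(Z, A) = 1/(1 + A)
E(w, J) = 2*J*(-4/3 + 1/(3*(1 + w))) (E(w, J) = ((-4 + 1/(1 + w))/(4 - 1))*(J + J) = ((-4 + 1/(1 + w))/3)*(2*J) = ((-4 + 1/(1 + w))*(⅓))*(2*J) = (-4/3 + 1/(3*(1 + w)))*(2*J) = 2*J*(-4/3 + 1/(3*(1 + w))))
k(C) = 0 (k(C) = 0*2 = 0)
k(x(0)) + E(177, 50) = 0 - 2*50*(3 + 4*177)/(3 + 3*177) = 0 - 2*50*(3 + 708)/(3 + 531) = 0 - 2*50*711/534 = 0 - 2*50*1/534*711 = 0 - 11850/89 = -11850/89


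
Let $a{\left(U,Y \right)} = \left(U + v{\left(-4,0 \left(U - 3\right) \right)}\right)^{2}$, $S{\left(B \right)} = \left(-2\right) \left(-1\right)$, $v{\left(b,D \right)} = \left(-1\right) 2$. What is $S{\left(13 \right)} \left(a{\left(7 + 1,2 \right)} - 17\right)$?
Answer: $38$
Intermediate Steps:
$v{\left(b,D \right)} = -2$
$S{\left(B \right)} = 2$
$a{\left(U,Y \right)} = \left(-2 + U\right)^{2}$ ($a{\left(U,Y \right)} = \left(U - 2\right)^{2} = \left(-2 + U\right)^{2}$)
$S{\left(13 \right)} \left(a{\left(7 + 1,2 \right)} - 17\right) = 2 \left(\left(-2 + \left(7 + 1\right)\right)^{2} - 17\right) = 2 \left(\left(-2 + 8\right)^{2} - 17\right) = 2 \left(6^{2} - 17\right) = 2 \left(36 - 17\right) = 2 \cdot 19 = 38$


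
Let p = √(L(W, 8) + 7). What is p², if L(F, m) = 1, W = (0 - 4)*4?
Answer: 8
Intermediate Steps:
W = -16 (W = -4*4 = -16)
p = 2*√2 (p = √(1 + 7) = √8 = 2*√2 ≈ 2.8284)
p² = (2*√2)² = 8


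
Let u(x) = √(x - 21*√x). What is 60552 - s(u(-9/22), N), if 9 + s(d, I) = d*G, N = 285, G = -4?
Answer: 60561 + 6*√(-22 - 154*I*√22)/11 ≈ 60571.0 - 10.525*I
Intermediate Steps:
s(d, I) = -9 - 4*d (s(d, I) = -9 + d*(-4) = -9 - 4*d)
60552 - s(u(-9/22), N) = 60552 - (-9 - 4*√(-9/22 - 21*3*I*√22/22)) = 60552 - (-9 - 4*√(-9*1/22 - 21*3*I*√22/22)) = 60552 - (-9 - 4*√(-9/22 - 63*I*√22/22)) = 60552 + (9 + 4*√(-9/22 - 63*I*√22/22)) = 60561 + 4*√(-9/22 - 63*I*√22/22)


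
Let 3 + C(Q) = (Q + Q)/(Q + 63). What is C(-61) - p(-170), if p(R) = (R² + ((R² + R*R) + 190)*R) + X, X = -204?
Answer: 9829540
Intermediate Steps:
C(Q) = -3 + 2*Q/(63 + Q) (C(Q) = -3 + (Q + Q)/(Q + 63) = -3 + (2*Q)/(63 + Q) = -3 + 2*Q/(63 + Q))
p(R) = -204 + R² + R*(190 + 2*R²) (p(R) = (R² + ((R² + R*R) + 190)*R) - 204 = (R² + ((R² + R²) + 190)*R) - 204 = (R² + (2*R² + 190)*R) - 204 = (R² + (190 + 2*R²)*R) - 204 = (R² + R*(190 + 2*R²)) - 204 = -204 + R² + R*(190 + 2*R²))
C(-61) - p(-170) = (-189 - 1*(-61))/(63 - 61) - (-204 + (-170)² + 2*(-170)³ + 190*(-170)) = (-189 + 61)/2 - (-204 + 28900 + 2*(-4913000) - 32300) = (½)*(-128) - (-204 + 28900 - 9826000 - 32300) = -64 - 1*(-9829604) = -64 + 9829604 = 9829540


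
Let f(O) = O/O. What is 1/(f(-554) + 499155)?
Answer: 1/499156 ≈ 2.0034e-6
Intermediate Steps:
f(O) = 1
1/(f(-554) + 499155) = 1/(1 + 499155) = 1/499156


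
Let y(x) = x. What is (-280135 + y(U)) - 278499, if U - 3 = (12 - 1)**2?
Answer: -558510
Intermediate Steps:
U = 124 (U = 3 + (12 - 1)**2 = 3 + 11**2 = 3 + 121 = 124)
(-280135 + y(U)) - 278499 = (-280135 + 124) - 278499 = -280011 - 278499 = -558510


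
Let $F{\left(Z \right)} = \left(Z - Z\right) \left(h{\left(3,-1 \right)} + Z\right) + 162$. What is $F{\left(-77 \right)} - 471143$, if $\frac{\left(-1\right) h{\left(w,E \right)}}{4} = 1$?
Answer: $-470981$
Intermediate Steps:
$h{\left(w,E \right)} = -4$ ($h{\left(w,E \right)} = \left(-4\right) 1 = -4$)
$F{\left(Z \right)} = 162$ ($F{\left(Z \right)} = \left(Z - Z\right) \left(-4 + Z\right) + 162 = 0 \left(-4 + Z\right) + 162 = 0 + 162 = 162$)
$F{\left(-77 \right)} - 471143 = 162 - 471143 = -470981$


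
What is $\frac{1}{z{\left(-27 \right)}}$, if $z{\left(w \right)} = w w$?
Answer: $\frac{1}{729} \approx 0.0013717$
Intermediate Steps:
$z{\left(w \right)} = w^{2}$
$\frac{1}{z{\left(-27 \right)}} = \frac{1}{\left(-27\right)^{2}} = \frac{1}{729}$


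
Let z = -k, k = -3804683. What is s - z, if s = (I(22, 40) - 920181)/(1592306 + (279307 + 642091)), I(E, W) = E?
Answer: -9563847795991/2513704 ≈ -3.8047e+6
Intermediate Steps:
z = 3804683 (z = -1*(-3804683) = 3804683)
s = -920159/2513704 (s = (22 - 920181)/(1592306 + (279307 + 642091)) = -920159/(1592306 + 921398) = -920159/2513704 ≈ -0.36606)
s - z = -920159/2513704 - 1*3804683 = -920159/2513704 - 3804683 = -9563847795991/2513704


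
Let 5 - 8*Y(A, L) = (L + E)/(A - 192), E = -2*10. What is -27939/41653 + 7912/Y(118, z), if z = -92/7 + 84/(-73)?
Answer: 49845309509369/3572702769 ≈ 13952.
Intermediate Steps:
z = -7304/511 (z = -92*⅐ + 84*(-1/73) = -92/7 - 84/73 = -7304/511 ≈ -14.294)
E = -20
Y(A, L) = 5/8 - (-20 + L)/(8*(-192 + A)) (Y(A, L) = 5/8 - (L - 20)/(8*(A - 192)) = 5/8 - (-20 + L)/(8*(-192 + A)))
-27939/41653 + 7912/Y(118, z) = -27939/41653 + 7912/(((-940 - 1*(-7304/511) + 5*118)/(8*(-192 + 118)))) = -27939*1/41653 + 7912/(((⅛)*(-940 + 7304/511 + 590)/(-74))) = -27939/41653 + 7912/(((⅛)*(-1/74)*(-171546/511))) = -27939/41653 + 7912/(85773/151256) = -27939/41653 + 7912*(151256/85773) = -27939/41653 + 1196737472/85773 = 49845309509369/3572702769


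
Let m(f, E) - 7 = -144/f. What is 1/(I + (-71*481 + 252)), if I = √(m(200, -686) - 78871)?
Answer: -847475/28730526643 - 5*I*√1971618/28730526643 ≈ -2.9497e-5 - 2.4436e-7*I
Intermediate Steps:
m(f, E) = 7 - 144/f
I = I*√1971618/5 (I = √((7 - 144/200) - 78871) = √((7 - 144*1/200) - 78871) = √((7 - 18/25) - 78871) = √(157/25 - 78871) = √(-1971618/25) = I*√1971618/5 ≈ 280.83*I)
1/(I + (-71*481 + 252)) = 1/(I*√1971618/5 + (-71*481 + 252)) = 1/(I*√1971618/5 + (-34151 + 252)) = 1/(I*√1971618/5 - 33899) = 1/(-33899 + I*√1971618/5)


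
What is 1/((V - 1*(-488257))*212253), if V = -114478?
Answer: 1/79335714087 ≈ 1.2605e-11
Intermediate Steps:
1/((V - 1*(-488257))*212253) = 1/(-114478 - 1*(-488257)*212253) = (1/212253)/(-114478 + 488257) = (1/212253)/373779 = (1/373779)*(1/212253) = 1/79335714087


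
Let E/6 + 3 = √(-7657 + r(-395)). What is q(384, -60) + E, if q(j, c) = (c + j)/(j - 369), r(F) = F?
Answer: 18/5 + 12*I*√2013 ≈ 3.6 + 538.4*I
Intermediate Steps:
E = -18 + 12*I*√2013 (E = -18 + 6*√(-7657 - 395) = -18 + 6*√(-8052) = -18 + 6*(2*I*√2013) = -18 + 12*I*√2013 ≈ -18.0 + 538.4*I)
q(j, c) = (c + j)/(-369 + j)
q(384, -60) + E = (-60 + 384)/(-369 + 384) + (-18 + 12*I*√2013) = 324/15 + (-18 + 12*I*√2013) = (1/15)*324 + (-18 + 12*I*√2013) = 108/5 + (-18 + 12*I*√2013) = 18/5 + 12*I*√2013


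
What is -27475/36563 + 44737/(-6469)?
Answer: -1813454706/236526047 ≈ -7.6670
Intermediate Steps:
-27475/36563 + 44737/(-6469) = -27475*1/36563 + 44737*(-1/6469) = -27475/36563 - 44737/6469 = -1813454706/236526047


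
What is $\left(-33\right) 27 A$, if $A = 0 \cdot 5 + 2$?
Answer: $-1782$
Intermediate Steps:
$A = 2$ ($A = 0 + 2 = 2$)
$\left(-33\right) 27 A = \left(-33\right) 27 \cdot 2 = \left(-891\right) 2 = -1782$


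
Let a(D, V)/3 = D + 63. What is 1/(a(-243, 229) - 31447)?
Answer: -1/31987 ≈ -3.1263e-5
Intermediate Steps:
a(D, V) = 189 + 3*D (a(D, V) = 3*(D + 63) = 3*(63 + D) = 189 + 3*D)
1/(a(-243, 229) - 31447) = 1/((189 + 3*(-243)) - 31447) = 1/((189 - 729) - 31447) = 1/(-540 - 31447) = 1/(-31987) = -1/31987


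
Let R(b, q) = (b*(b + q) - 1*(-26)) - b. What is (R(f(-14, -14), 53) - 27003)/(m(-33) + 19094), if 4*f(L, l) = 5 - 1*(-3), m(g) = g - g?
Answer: -26869/19094 ≈ -1.4072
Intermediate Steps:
m(g) = 0
f(L, l) = 2 (f(L, l) = (5 - 1*(-3))/4 = (5 + 3)/4 = (1/4)*8 = 2)
R(b, q) = 26 - b + b*(b + q) (R(b, q) = (b*(b + q) + 26) - b = (26 + b*(b + q)) - b = 26 - b + b*(b + q))
(R(f(-14, -14), 53) - 27003)/(m(-33) + 19094) = ((26 + 2**2 - 1*2 + 2*53) - 27003)/(0 + 19094) = ((26 + 4 - 2 + 106) - 27003)/19094 = (134 - 27003)*(1/19094) = -26869*1/19094 = -26869/19094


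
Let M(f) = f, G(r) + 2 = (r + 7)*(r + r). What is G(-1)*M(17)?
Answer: -238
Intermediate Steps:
G(r) = -2 + 2*r*(7 + r) (G(r) = -2 + (r + 7)*(r + r) = -2 + (7 + r)*(2*r) = -2 + 2*r*(7 + r))
G(-1)*M(17) = (-2 + 2*(-1)² + 14*(-1))*17 = (-2 + 2*1 - 14)*17 = (-2 + 2 - 14)*17 = -14*17 = -238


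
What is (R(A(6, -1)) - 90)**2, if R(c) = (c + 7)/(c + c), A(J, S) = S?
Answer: 8649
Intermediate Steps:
R(c) = (7 + c)/(2*c) (R(c) = (7 + c)/((2*c)) = (7 + c)*(1/(2*c)) = (7 + c)/(2*c))
(R(A(6, -1)) - 90)**2 = ((1/2)*(7 - 1)/(-1) - 90)**2 = ((1/2)*(-1)*6 - 90)**2 = (-3 - 90)**2 = (-93)**2 = 8649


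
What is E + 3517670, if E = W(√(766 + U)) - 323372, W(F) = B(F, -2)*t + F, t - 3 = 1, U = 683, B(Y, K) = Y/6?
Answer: 3194298 + 5*√161 ≈ 3.1944e+6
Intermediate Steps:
B(Y, K) = Y/6 (B(Y, K) = Y*(⅙) = Y/6)
t = 4 (t = 3 + 1 = 4)
W(F) = 5*F/3 (W(F) = (F/6)*4 + F = 2*F/3 + F = 5*F/3)
E = -323372 + 5*√161 (E = 5*√(766 + 683)/3 - 323372 = 5*√1449/3 - 323372 = 5*(3*√161)/3 - 323372 = 5*√161 - 323372 = -323372 + 5*√161 ≈ -3.2331e+5)
E + 3517670 = (-323372 + 5*√161) + 3517670 = 3194298 + 5*√161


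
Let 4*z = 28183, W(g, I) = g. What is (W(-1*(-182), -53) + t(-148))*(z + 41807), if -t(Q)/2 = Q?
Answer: 46703229/2 ≈ 2.3352e+7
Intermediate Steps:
t(Q) = -2*Q
z = 28183/4 (z = (1/4)*28183 = 28183/4 ≈ 7045.8)
(W(-1*(-182), -53) + t(-148))*(z + 41807) = (-1*(-182) - 2*(-148))*(28183/4 + 41807) = (182 + 296)*(195411/4) = 478*(195411/4) = 46703229/2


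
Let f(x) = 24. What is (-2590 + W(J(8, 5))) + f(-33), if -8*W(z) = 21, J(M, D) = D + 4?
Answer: -20549/8 ≈ -2568.6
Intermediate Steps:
J(M, D) = 4 + D
W(z) = -21/8 (W(z) = -⅛*21 = -21/8)
(-2590 + W(J(8, 5))) + f(-33) = (-2590 - 21/8) + 24 = -20741/8 + 24 = -20549/8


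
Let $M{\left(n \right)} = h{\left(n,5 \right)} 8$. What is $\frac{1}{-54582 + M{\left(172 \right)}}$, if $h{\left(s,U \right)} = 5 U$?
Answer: $- \frac{1}{54382} \approx -1.8388 \cdot 10^{-5}$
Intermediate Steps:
$M{\left(n \right)} = 200$ ($M{\left(n \right)} = 5 \cdot 5 \cdot 8 = 25 \cdot 8 = 200$)
$\frac{1}{-54582 + M{\left(172 \right)}} = \frac{1}{-54582 + 200} = \frac{1}{-54382} = - \frac{1}{54382}$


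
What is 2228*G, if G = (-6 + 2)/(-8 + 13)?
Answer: -8912/5 ≈ -1782.4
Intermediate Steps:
G = -4/5 ≈ -0.80000
2228*G = 2228*(-4/5) = -8912/5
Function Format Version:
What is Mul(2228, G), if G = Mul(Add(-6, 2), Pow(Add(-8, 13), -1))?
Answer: Rational(-8912, 5) ≈ -1782.4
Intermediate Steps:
G = Rational(-4, 5) (G = Mul(-4, Pow(5, -1)) = Mul(-4, Rational(1, 5)) = Rational(-4, 5) ≈ -0.80000)
Mul(2228, G) = Mul(2228, Rational(-4, 5)) = Rational(-8912, 5)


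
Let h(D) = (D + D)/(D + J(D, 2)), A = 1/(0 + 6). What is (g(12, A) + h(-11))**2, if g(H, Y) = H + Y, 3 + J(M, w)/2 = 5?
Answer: 413449/1764 ≈ 234.38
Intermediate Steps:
J(M, w) = 4 (J(M, w) = -6 + 2*5 = -6 + 10 = 4)
A = 1/6 ≈ 0.16667
h(D) = 2*D/(4 + D) (h(D) = (D + D)/(D + 4) = (2*D)/(4 + D) = 2*D/(4 + D))
(g(12, A) + h(-11))**2 = ((12 + 1/6) + 2*(-11)/(4 - 11))**2 = (73/6 + 2*(-11)/(-7))**2 = (73/6 + 2*(-11)*(-1/7))**2 = (73/6 + 22/7)**2 = (643/42)**2 = 413449/1764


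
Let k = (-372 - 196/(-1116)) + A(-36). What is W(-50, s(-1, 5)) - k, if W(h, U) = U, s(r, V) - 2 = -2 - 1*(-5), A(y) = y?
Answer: 115178/279 ≈ 412.82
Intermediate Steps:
s(r, V) = 5 (s(r, V) = 2 + (-2 - 1*(-5)) = 2 + (-2 + 5) = 2 + 3 = 5)
k = -113783/279 (k = (-372 - 196/(-1116)) - 36 = (-372 - 196*(-1/1116)) - 36 = (-372 + 49/279) - 36 = -103739/279 - 36 = -113783/279 ≈ -407.82)
W(-50, s(-1, 5)) - k = 5 - 1*(-113783/279) = 5 + 113783/279 = 115178/279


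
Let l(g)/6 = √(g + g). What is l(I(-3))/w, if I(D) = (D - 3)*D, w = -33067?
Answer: -36/33067 ≈ -0.0010887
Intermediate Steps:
I(D) = D*(-3 + D) (I(D) = (-3 + D)*D = D*(-3 + D))
l(g) = 6*√2*√g (l(g) = 6*√(g + g) = 6*√(2*g) = 6*(√2*√g) = 6*√2*√g)
l(I(-3))/w = (6*√2*√(-3*(-3 - 3)))/(-33067) = (6*√2*√(-3*(-6)))*(-1/33067) = (6*√2*√18)*(-1/33067) = (6*√2*(3*√2))*(-1/33067) = 36*(-1/33067) = -36/33067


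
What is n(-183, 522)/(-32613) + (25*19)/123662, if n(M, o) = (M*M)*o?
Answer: -102940563601/192047086 ≈ -536.02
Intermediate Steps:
n(M, o) = o*M² (n(M, o) = M²*o = o*M²)
n(-183, 522)/(-32613) + (25*19)/123662 = (522*(-183)²)/(-32613) + (25*19)/123662 = (522*33489)*(-1/32613) + 475*(1/123662) = 17481258*(-1/32613) + 475/123662 = -5827086/10871 + 475/123662 = -102940563601/192047086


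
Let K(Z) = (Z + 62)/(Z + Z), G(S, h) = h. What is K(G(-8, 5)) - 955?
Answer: -9483/10 ≈ -948.30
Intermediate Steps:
K(Z) = (62 + Z)/(2*Z) (K(Z) = (62 + Z)/((2*Z)) = (62 + Z)*(1/(2*Z)) = (62 + Z)/(2*Z))
K(G(-8, 5)) - 955 = (½)*(62 + 5)/5 - 955 = (½)*(⅕)*67 - 955 = 67/10 - 955 = -9483/10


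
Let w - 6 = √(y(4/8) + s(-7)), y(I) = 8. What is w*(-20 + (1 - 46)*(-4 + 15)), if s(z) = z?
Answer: -3605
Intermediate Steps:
w = 7 (w = 6 + √(8 - 7) = 6 + √1 = 6 + 1 = 7)
w*(-20 + (1 - 46)*(-4 + 15)) = 7*(-20 + (1 - 46)*(-4 + 15)) = 7*(-20 - 45*11) = 7*(-20 - 495) = 7*(-515) = -3605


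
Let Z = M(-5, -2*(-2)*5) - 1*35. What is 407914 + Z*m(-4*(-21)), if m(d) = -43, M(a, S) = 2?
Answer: 409333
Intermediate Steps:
Z = -33 (Z = 2 - 1*35 = 2 - 35 = -33)
407914 + Z*m(-4*(-21)) = 407914 - 33*(-43) = 407914 + 1419 = 409333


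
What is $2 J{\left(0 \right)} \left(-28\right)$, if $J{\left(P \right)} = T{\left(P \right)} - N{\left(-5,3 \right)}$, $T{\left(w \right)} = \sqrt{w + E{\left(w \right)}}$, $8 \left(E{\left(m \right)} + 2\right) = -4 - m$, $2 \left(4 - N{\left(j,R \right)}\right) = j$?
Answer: $364 - 28 i \sqrt{10} \approx 364.0 - 88.544 i$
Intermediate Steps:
$N{\left(j,R \right)} = 4 - \frac{j}{2}$
$E{\left(m \right)} = - \frac{5}{2} - \frac{m}{8}$ ($E{\left(m \right)} = -2 + \frac{-4 - m}{8} = -2 - \left(\frac{1}{2} + \frac{m}{8}\right) = - \frac{5}{2} - \frac{m}{8}$)
$T{\left(w \right)} = \sqrt{- \frac{5}{2} + \frac{7 w}{8}}$ ($T{\left(w \right)} = \sqrt{w - \left(\frac{5}{2} + \frac{w}{8}\right)} = \sqrt{- \frac{5}{2} + \frac{7 w}{8}}$)
$J{\left(P \right)} = - \frac{13}{2} + \frac{\sqrt{-40 + 14 P}}{4}$ ($J{\left(P \right)} = \frac{\sqrt{-40 + 14 P}}{4} - \left(4 - - \frac{5}{2}\right) = \frac{\sqrt{-40 + 14 P}}{4} - \left(4 + \frac{5}{2}\right) = \frac{\sqrt{-40 + 14 P}}{4} - \frac{13}{2} = - \frac{13}{2} + \frac{\sqrt{-40 + 14 P}}{4}$)
$2 J{\left(0 \right)} \left(-28\right) = 2 \left(- \frac{13}{2} + \frac{\sqrt{-40 + 14 \cdot 0}}{4}\right) \left(-28\right) = 2 \left(- \frac{13}{2} + \frac{\sqrt{-40 + 0}}{4}\right) \left(-28\right) = 2 \left(- \frac{13}{2} + \frac{\sqrt{-40}}{4}\right) \left(-28\right) = 2 \left(- \frac{13}{2} + \frac{2 i \sqrt{10}}{4}\right) \left(-28\right) = 2 \left(- \frac{13}{2} + \frac{i \sqrt{10}}{2}\right) \left(-28\right) = \left(-13 + i \sqrt{10}\right) \left(-28\right) = 364 - 28 i \sqrt{10}$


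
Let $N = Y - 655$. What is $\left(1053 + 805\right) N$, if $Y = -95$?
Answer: $-1393500$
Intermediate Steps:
$N = -750$ ($N = -95 - 655 = -750$)
$\left(1053 + 805\right) N = \left(1053 + 805\right) \left(-750\right) = 1858 \left(-750\right) = -1393500$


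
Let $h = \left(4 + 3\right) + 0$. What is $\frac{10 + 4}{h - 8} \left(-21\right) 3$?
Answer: $882$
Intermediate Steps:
$h = 7$ ($h = 7 + 0 = 7$)
$\frac{10 + 4}{h - 8} \left(-21\right) 3 = \frac{10 + 4}{7 - 8} \left(-21\right) 3 = \frac{14}{-1} \left(-21\right) 3 = 14 \left(-1\right) \left(-21\right) 3 = \left(-14\right) \left(-21\right) 3 = 294 \cdot 3 = 882$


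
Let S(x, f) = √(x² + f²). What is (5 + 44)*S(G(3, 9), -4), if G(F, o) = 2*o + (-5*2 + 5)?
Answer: 49*√185 ≈ 666.47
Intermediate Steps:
G(F, o) = -5 + 2*o (G(F, o) = 2*o + (-10 + 5) = 2*o - 5 = -5 + 2*o)
S(x, f) = √(f² + x²)
(5 + 44)*S(G(3, 9), -4) = (5 + 44)*√((-4)² + (-5 + 2*9)²) = 49*√(16 + (-5 + 18)²) = 49*√(16 + 13²) = 49*√(16 + 169) = 49*√185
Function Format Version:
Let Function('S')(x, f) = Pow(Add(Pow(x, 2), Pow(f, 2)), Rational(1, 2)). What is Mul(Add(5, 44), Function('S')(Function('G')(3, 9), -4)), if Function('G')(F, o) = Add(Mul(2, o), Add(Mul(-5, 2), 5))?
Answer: Mul(49, Pow(185, Rational(1, 2))) ≈ 666.47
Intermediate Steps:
Function('G')(F, o) = Add(-5, Mul(2, o)) (Function('G')(F, o) = Add(Mul(2, o), Add(-10, 5)) = Add(Mul(2, o), -5) = Add(-5, Mul(2, o)))
Function('S')(x, f) = Pow(Add(Pow(f, 2), Pow(x, 2)), Rational(1, 2))
Mul(Add(5, 44), Function('S')(Function('G')(3, 9), -4)) = Mul(Add(5, 44), Pow(Add(Pow(-4, 2), Pow(Add(-5, Mul(2, 9)), 2)), Rational(1, 2))) = Mul(49, Pow(Add(16, Pow(Add(-5, 18), 2)), Rational(1, 2))) = Mul(49, Pow(Add(16, Pow(13, 2)), Rational(1, 2))) = Mul(49, Pow(Add(16, 169), Rational(1, 2))) = Mul(49, Pow(185, Rational(1, 2)))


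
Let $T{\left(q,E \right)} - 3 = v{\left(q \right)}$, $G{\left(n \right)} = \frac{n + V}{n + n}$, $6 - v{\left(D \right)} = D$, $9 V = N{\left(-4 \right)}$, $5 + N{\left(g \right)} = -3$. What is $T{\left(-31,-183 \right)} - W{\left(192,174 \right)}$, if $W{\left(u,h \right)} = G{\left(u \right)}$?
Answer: $\frac{17065}{432} \approx 39.502$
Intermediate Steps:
$N{\left(g \right)} = -8$ ($N{\left(g \right)} = -5 - 3 = -8$)
$V = - \frac{8}{9}$ ($V = \frac{1}{9} \left(-8\right) = - \frac{8}{9} \approx -0.88889$)
$v{\left(D \right)} = 6 - D$
$G{\left(n \right)} = \frac{- \frac{8}{9} + n}{2 n}$ ($G{\left(n \right)} = \frac{n - \frac{8}{9}}{n + n} = \frac{- \frac{8}{9} + n}{2 n}$)
$W{\left(u,h \right)} = \frac{-8 + 9 u}{18 u}$
$T{\left(q,E \right)} = 9 - q$ ($T{\left(q,E \right)} = 3 - \left(-6 + q\right) = 9 - q$)
$T{\left(-31,-183 \right)} - W{\left(192,174 \right)} = \left(9 - -31\right) - \frac{-8 + 9 \cdot 192}{18 \cdot 192} = \left(9 + 31\right) - \frac{1}{18} \cdot \frac{1}{192} \left(-8 + 1728\right) = 40 - \frac{1}{18} \cdot \frac{1}{192} \cdot 1720 = 40 - \frac{215}{432} = \frac{17065}{432}$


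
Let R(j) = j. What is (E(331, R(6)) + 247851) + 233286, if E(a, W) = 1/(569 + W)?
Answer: 276653776/575 ≈ 4.8114e+5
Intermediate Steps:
(E(331, R(6)) + 247851) + 233286 = (1/(569 + 6) + 247851) + 233286 = (1/575 + 247851) + 233286 = 142514326/575 + 233286 = 276653776/575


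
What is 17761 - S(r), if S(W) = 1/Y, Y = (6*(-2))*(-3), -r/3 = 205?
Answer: 639395/36 ≈ 17761.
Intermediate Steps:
r = -615 (r = -3*205 = -615)
Y = 36 (Y = -12*(-3) = 36)
S(W) = 1/36
17761 - S(r) = 17761 - 1*1/36 = 17761 - 1/36 = 639395/36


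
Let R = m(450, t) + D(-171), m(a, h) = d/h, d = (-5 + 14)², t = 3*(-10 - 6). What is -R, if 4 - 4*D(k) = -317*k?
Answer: 216839/16 ≈ 13552.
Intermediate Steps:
t = -48 (t = 3*(-16) = -48)
d = 81 (d = 9² = 81)
D(k) = 1 + 317*k/4 (D(k) = 1 - (-317)*k/4 = 1 + 317*k/4)
m(a, h) = 81/h
R = -216839/16 (R = 81/(-48) + (1 + (317/4)*(-171)) = 81*(-1/48) + (1 - 54207/4) = -27/16 - 54203/4 = -216839/16 ≈ -13552.)
-R = -1*(-216839/16) = 216839/16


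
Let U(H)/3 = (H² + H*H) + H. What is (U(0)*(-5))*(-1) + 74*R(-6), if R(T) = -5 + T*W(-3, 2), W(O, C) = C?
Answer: -1258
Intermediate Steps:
U(H) = 3*H + 6*H² (U(H) = 3*((H² + H*H) + H) = 3*((H² + H²) + H) = 3*(2*H² + H) = 3*(H + 2*H²) = 3*H + 6*H²)
R(T) = -5 + 2*T (R(T) = -5 + T*2 = -5 + 2*T)
(U(0)*(-5))*(-1) + 74*R(-6) = ((3*0*(1 + 2*0))*(-5))*(-1) + 74*(-5 + 2*(-6)) = ((3*0*(1 + 0))*(-5))*(-1) + 74*(-5 - 12) = ((3*0*1)*(-5))*(-1) + 74*(-17) = (0*(-5))*(-1) - 1258 = 0*(-1) - 1258 = 0 - 1258 = -1258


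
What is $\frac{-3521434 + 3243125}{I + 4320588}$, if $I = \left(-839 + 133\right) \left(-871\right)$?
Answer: $- \frac{278309}{4935514} \approx -0.056389$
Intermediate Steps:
$I = 614926$ ($I = \left(-706\right) \left(-871\right) = 614926$)
$\frac{-3521434 + 3243125}{I + 4320588} = \frac{-3521434 + 3243125}{614926 + 4320588} = - \frac{278309}{4935514}$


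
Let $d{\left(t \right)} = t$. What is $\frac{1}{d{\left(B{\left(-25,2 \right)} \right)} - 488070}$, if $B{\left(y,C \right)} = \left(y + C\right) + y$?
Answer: $- \frac{1}{488118} \approx -2.0487 \cdot 10^{-6}$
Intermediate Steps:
$B{\left(y,C \right)} = C + 2 y$ ($B{\left(y,C \right)} = \left(C + y\right) + y = C + 2 y$)
$\frac{1}{d{\left(B{\left(-25,2 \right)} \right)} - 488070} = \frac{1}{\left(2 + 2 \left(-25\right)\right) - 488070} = \frac{1}{\left(2 - 50\right) - 488070} = \frac{1}{-48 - 488070} = \frac{1}{-488118} = - \frac{1}{488118}$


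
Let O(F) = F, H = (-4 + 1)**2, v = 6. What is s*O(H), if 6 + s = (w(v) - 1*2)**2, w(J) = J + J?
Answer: 846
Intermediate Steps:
w(J) = 2*J
H = 9 (H = (-3)**2 = 9)
s = 94 (s = -6 + (2*6 - 1*2)**2 = -6 + (12 - 2)**2 = -6 + 10**2 = -6 + 100 = 94)
s*O(H) = 94*9 = 846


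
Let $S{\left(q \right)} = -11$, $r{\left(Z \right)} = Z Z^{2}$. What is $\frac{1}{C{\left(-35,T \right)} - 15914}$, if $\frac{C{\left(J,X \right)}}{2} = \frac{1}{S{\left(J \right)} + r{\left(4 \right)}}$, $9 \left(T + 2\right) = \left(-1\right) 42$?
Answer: $- \frac{53}{843440} \approx -6.2838 \cdot 10^{-5}$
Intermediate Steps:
$r{\left(Z \right)} = Z^{3}$
$T = - \frac{20}{3}$ ($T = -2 + \frac{\left(-1\right) 42}{9} = -2 + \frac{1}{9} \left(-42\right) = -2 - \frac{14}{3} = - \frac{20}{3} \approx -6.6667$)
$C{\left(J,X \right)} = \frac{2}{53}$ ($C{\left(J,X \right)} = \frac{2}{-11 + 4^{3}} = \frac{2}{-11 + 64} = \frac{2}{53}$)
$\frac{1}{C{\left(-35,T \right)} - 15914} = \frac{1}{\frac{2}{53} - 15914} = \frac{1}{- \frac{843440}{53}} = - \frac{53}{843440}$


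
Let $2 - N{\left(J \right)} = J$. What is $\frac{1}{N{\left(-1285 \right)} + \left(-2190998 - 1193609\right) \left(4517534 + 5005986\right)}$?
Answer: $- \frac{1}{32233372455353} \approx -3.1024 \cdot 10^{-14}$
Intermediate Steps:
$N{\left(J \right)} = 2 - J$
$\frac{1}{N{\left(-1285 \right)} + \left(-2190998 - 1193609\right) \left(4517534 + 5005986\right)} = \frac{1}{\left(2 - -1285\right) + \left(-2190998 - 1193609\right) \left(4517534 + 5005986\right)} = \frac{1}{\left(2 + 1285\right) - 32233372456640} = \frac{1}{1287 - 32233372456640} = \frac{1}{-32233372455353} = - \frac{1}{32233372455353}$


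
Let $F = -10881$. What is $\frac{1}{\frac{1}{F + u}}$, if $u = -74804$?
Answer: $-85685$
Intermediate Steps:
$\frac{1}{\frac{1}{F + u}} = \frac{1}{\frac{1}{-10881 - 74804}} = \frac{1}{\frac{1}{-85685}} = \frac{1}{- \frac{1}{85685}} = -85685$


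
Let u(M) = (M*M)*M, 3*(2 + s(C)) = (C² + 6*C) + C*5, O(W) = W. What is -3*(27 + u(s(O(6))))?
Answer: -98385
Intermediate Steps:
s(C) = -2 + C²/3 + 11*C/3 (s(C) = -2 + ((C² + 6*C) + C*5)/3 = -2 + ((C² + 6*C) + 5*C)/3 = -2 + (C² + 11*C)/3 = -2 + (C²/3 + 11*C/3) = -2 + C²/3 + 11*C/3)
u(M) = M³ (u(M) = M²*M = M³)
-3*(27 + u(s(O(6)))) = -3*(27 + (-2 + (⅓)*6² + (11/3)*6)³) = -3*(27 + (-2 + (⅓)*36 + 22)³) = -3*(27 + (-2 + 12 + 22)³) = -3*(27 + 32³) = -3*(27 + 32768) = -3*32795 = -98385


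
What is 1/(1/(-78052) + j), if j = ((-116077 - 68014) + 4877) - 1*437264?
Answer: -78052/48117340857 ≈ -1.6221e-6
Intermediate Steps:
j = -616478 (j = (-184091 + 4877) - 437264 = -179214 - 437264 = -616478)
1/(1/(-78052) + j) = 1/(1/(-78052) - 616478) = 1/(-1/78052 - 616478) = 1/(-48117340857/78052) = -78052/48117340857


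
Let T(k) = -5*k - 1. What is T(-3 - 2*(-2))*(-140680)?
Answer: 844080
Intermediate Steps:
T(k) = -1 - 5*k
T(-3 - 2*(-2))*(-140680) = (-1 - 5*(-3 - 2*(-2)))*(-140680) = (-1 - 5*(-3 + 4))*(-140680) = (-1 - 5*1)*(-140680) = (-1 - 5)*(-140680) = -6*(-140680) = 844080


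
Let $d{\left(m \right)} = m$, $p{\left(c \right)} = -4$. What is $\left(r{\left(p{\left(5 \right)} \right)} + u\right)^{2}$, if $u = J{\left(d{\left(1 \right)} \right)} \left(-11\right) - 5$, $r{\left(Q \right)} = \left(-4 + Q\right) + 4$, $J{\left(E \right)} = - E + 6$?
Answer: $4096$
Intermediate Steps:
$J{\left(E \right)} = 6 - E$
$r{\left(Q \right)} = Q$
$u = -60$ ($u = \left(6 - 1\right) \left(-11\right) - 5 = 5 \left(-11\right) - 5 = -55 - 5 = -60$)
$\left(r{\left(p{\left(5 \right)} \right)} + u\right)^{2} = \left(-4 - 60\right)^{2} = \left(-64\right)^{2} = 4096$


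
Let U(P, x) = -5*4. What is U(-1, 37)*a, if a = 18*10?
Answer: -3600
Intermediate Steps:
a = 180
U(P, x) = -20
U(-1, 37)*a = -20*180 = -3600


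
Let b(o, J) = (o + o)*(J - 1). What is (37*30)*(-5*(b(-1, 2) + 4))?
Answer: -11100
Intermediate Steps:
b(o, J) = 2*o*(-1 + J) (b(o, J) = (2*o)*(-1 + J) = 2*o*(-1 + J))
(37*30)*(-5*(b(-1, 2) + 4)) = (37*30)*(-5*(2*(-1)*(-1 + 2) + 4)) = 1110*(-5*(2*(-1)*1 + 4)) = 1110*(-5*(-2 + 4)) = 1110*(-5*2) = 1110*(-10) = -11100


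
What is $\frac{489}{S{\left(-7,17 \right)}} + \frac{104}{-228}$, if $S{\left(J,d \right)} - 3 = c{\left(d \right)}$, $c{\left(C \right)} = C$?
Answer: $\frac{27353}{1140} \approx 23.994$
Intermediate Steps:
$S{\left(J,d \right)} = 3 + d$
$\frac{489}{S{\left(-7,17 \right)}} + \frac{104}{-228} = \frac{489}{3 + 17} + \frac{104}{-228} = \frac{489}{20} + 104 \left(- \frac{1}{228}\right) = 489 \cdot \frac{1}{20} - \frac{26}{57} = \frac{489}{20} - \frac{26}{57} = \frac{27353}{1140}$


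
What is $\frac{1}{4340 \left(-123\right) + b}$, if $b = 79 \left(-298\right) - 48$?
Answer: $- \frac{1}{557410} \approx -1.794 \cdot 10^{-6}$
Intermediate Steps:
$b = -23590$ ($b = -23542 - 48 = -23590$)
$\frac{1}{4340 \left(-123\right) + b} = \frac{1}{4340 \left(-123\right) - 23590} = \frac{1}{-533820 - 23590} = \frac{1}{-557410} = - \frac{1}{557410}$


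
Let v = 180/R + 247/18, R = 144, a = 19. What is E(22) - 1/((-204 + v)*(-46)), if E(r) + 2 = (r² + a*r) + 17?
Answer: 143524237/156515 ≈ 917.00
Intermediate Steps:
v = 539/36 (v = 180/144 + 247/18 = 180*(1/144) + 247*(1/18) = 5/4 + 247/18 = 539/36 ≈ 14.972)
E(r) = 15 + r² + 19*r (E(r) = -2 + ((r² + 19*r) + 17) = -2 + (17 + r² + 19*r) = 15 + r² + 19*r)
E(22) - 1/((-204 + v)*(-46)) = (15 + 22² + 19*22) - 1/((-204 + 539/36)*(-46)) = (15 + 484 + 418) - (-1)/((-6805/36)*46) = 917 - (-36)*(-1)/(6805*46) = 917 - 1*18/156515 = 917 - 18/156515 = 143524237/156515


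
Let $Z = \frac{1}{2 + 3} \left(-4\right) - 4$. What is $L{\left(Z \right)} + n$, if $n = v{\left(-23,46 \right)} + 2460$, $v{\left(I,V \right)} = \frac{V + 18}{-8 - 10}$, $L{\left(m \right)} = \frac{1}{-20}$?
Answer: $\frac{442151}{180} \approx 2456.4$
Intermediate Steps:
$Z = - \frac{24}{5}$ ($Z = \frac{1}{5} \left(-4\right) - 4 = - \frac{4}{5} - 4 = - \frac{24}{5} \approx -4.8$)
$L{\left(m \right)} = - \frac{1}{20}$
$v{\left(I,V \right)} = -1 - \frac{V}{18}$ ($v{\left(I,V \right)} = \frac{18 + V}{-18} = \left(18 + V\right) \left(- \frac{1}{18}\right) = -1 - \frac{V}{18}$)
$n = \frac{22108}{9}$ ($n = \left(-1 - \frac{23}{9}\right) + 2460 = - \frac{32}{9} + 2460 = \frac{22108}{9} \approx 2456.4$)
$L{\left(Z \right)} + n = - \frac{1}{20} + \frac{22108}{9} = \frac{442151}{180}$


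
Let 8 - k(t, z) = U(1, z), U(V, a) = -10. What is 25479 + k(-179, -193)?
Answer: 25497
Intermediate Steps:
k(t, z) = 18 (k(t, z) = 8 - 1*(-10) = 8 + 10 = 18)
25479 + k(-179, -193) = 25479 + 18 = 25497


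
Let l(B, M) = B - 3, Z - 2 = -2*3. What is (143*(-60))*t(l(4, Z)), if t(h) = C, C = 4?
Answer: -34320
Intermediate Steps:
Z = -4 (Z = 2 - 2*3 = 2 - 6 = -4)
l(B, M) = -3 + B
t(h) = 4
(143*(-60))*t(l(4, Z)) = (143*(-60))*4 = -8580*4 = -34320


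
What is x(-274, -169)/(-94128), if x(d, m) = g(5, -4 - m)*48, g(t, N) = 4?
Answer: -4/1961 ≈ -0.0020398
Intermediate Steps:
x(d, m) = 192 (x(d, m) = 4*48 = 192)
x(-274, -169)/(-94128) = 192/(-94128) = 192*(-1/94128) = -4/1961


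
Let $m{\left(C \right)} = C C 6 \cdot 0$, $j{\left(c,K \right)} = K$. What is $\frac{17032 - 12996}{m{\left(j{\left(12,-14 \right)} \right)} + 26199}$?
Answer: $\frac{4036}{26199} \approx 0.15405$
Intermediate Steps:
$m{\left(C \right)} = 0$ ($m{\left(C \right)} = C 6 C 0 = C 0 = 0$)
$\frac{17032 - 12996}{m{\left(j{\left(12,-14 \right)} \right)} + 26199} = \frac{17032 - 12996}{0 + 26199} = \frac{4036}{26199}$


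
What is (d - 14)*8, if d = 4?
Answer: -80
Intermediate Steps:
(d - 14)*8 = (4 - 14)*8 = -10*8 = -80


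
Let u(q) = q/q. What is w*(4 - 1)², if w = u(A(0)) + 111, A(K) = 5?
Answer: 1008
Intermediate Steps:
u(q) = 1
w = 112 (w = 1 + 111 = 112)
w*(4 - 1)² = 112*(4 - 1)² = 112*3² = 112*9 = 1008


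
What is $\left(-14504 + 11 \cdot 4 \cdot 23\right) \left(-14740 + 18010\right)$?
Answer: $-44118840$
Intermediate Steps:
$\left(-14504 + 11 \cdot 4 \cdot 23\right) \left(-14740 + 18010\right) = \left(-14504 + 44 \cdot 23\right) 3270 = \left(-14504 + 1012\right) 3270 = \left(-13492\right) 3270 = -44118840$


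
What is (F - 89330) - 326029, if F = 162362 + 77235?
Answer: -175762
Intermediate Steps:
F = 239597
(F - 89330) - 326029 = (239597 - 89330) - 326029 = 150267 - 326029 = -175762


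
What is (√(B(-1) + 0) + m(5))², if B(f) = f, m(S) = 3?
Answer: (3 + I)² ≈ 8.0 + 6.0*I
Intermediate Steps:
(√(B(-1) + 0) + m(5))² = (√(-1 + 0) + 3)² = (√(-1) + 3)² = (I + 3)² = (3 + I)²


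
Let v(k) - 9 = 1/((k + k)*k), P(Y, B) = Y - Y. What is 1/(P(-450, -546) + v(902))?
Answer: 1627208/14644873 ≈ 0.11111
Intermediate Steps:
P(Y, B) = 0
v(k) = 9 + 1/(2*k**2) (v(k) = 9 + 1/((k + k)*k) = 9 + 1/(((2*k))*k) = 9 + (1/(2*k))/k = 9 + 1/(2*k**2))
1/(P(-450, -546) + v(902)) = 1/(0 + (9 + (1/2)/902**2)) = 1/(0 + (9 + (1/2)*(1/813604))) = 1/(0 + (9 + 1/1627208)) = 1/(0 + 14644873/1627208) = 1/(14644873/1627208) = 1627208/14644873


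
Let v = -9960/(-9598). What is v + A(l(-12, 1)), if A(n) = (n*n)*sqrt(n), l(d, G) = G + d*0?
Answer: 9779/4799 ≈ 2.0377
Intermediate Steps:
l(d, G) = G (l(d, G) = G + 0 = G)
v = 4980/4799 (v = -9960*(-1/9598) = 4980/4799 ≈ 1.0377)
A(n) = n**(5/2) (A(n) = n**2*sqrt(n) = n**(5/2))
v + A(l(-12, 1)) = 4980/4799 + 1**(5/2) = 4980/4799 + 1 = 9779/4799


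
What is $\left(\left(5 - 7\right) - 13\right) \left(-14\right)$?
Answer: $210$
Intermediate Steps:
$\left(\left(5 - 7\right) - 13\right) \left(-14\right) = \left(-2 - 13\right) \left(-14\right) = \left(-15\right) \left(-14\right) = 210$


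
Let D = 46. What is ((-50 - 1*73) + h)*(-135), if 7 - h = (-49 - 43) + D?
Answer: 9450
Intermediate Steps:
h = 53 (h = 7 - ((-49 - 43) + 46) = 7 - (-92 + 46) = 7 - 1*(-46) = 7 + 46 = 53)
((-50 - 1*73) + h)*(-135) = ((-50 - 1*73) + 53)*(-135) = ((-50 - 73) + 53)*(-135) = (-123 + 53)*(-135) = -70*(-135) = 9450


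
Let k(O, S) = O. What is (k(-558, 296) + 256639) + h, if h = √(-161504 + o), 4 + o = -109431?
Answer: 256081 + I*√270939 ≈ 2.5608e+5 + 520.52*I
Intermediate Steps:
o = -109435 (o = -4 - 109431 = -109435)
h = I*√270939 (h = √(-161504 - 109435) = √(-270939) = I*√270939 ≈ 520.52*I)
(k(-558, 296) + 256639) + h = (-558 + 256639) + I*√270939 = 256081 + I*√270939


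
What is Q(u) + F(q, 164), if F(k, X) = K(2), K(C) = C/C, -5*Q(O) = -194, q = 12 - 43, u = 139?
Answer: 199/5 ≈ 39.800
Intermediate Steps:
q = -31
Q(O) = 194/5 (Q(O) = -1/5*(-194) = 194/5)
K(C) = 1
F(k, X) = 1
Q(u) + F(q, 164) = 194/5 + 1 = 199/5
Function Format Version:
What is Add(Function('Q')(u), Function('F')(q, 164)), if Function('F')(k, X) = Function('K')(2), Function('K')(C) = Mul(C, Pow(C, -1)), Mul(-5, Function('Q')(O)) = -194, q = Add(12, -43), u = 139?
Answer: Rational(199, 5) ≈ 39.800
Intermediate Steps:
q = -31
Function('Q')(O) = Rational(194, 5) (Function('Q')(O) = Mul(Rational(-1, 5), -194) = Rational(194, 5))
Function('K')(C) = 1
Function('F')(k, X) = 1
Add(Function('Q')(u), Function('F')(q, 164)) = Add(Rational(194, 5), 1) = Rational(199, 5)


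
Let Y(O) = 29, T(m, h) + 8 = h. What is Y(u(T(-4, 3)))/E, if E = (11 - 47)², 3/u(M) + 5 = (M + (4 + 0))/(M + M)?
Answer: 29/1296 ≈ 0.022377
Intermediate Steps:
T(m, h) = -8 + h
u(M) = 3/(-5 + (4 + M)/(2*M)) (u(M) = 3/(-5 + (M + (4 + 0))/(M + M)) = 3/(-5 + (M + 4)/((2*M))) = 3/(-5 + (4 + M)*(1/(2*M))) = 3/(-5 + (4 + M)/(2*M)))
E = 1296 (E = (-36)² = 1296)
Y(u(T(-4, 3)))/E = 29/1296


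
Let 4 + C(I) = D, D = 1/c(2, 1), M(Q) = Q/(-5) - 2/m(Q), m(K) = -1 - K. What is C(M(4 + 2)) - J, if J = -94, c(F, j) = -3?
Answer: 269/3 ≈ 89.667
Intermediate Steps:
M(Q) = -2/(-1 - Q) - Q/5 (M(Q) = Q/(-5) - 2/(-1 - Q) = Q*(-⅕) - 2/(-1 - Q) = -Q/5 - 2/(-1 - Q) = -2/(-1 - Q) - Q/5)
D = -⅓ (D = 1/(-3) = -⅓ ≈ -0.33333)
C(I) = -13/3 (C(I) = -4 - ⅓ = -13/3)
C(M(4 + 2)) - J = -13/3 - 1*(-94) = -13/3 + 94 = 269/3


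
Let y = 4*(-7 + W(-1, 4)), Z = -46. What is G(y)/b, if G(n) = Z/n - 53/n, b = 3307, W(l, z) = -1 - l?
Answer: 99/92596 ≈ 0.0010692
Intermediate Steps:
y = -28 (y = 4*(-7 + (-1 - 1*(-1))) = 4*(-7 + (-1 + 1)) = 4*(-7 + 0) = 4*(-7) = -28)
G(n) = -99/n (G(n) = -46/n - 53/n = -99/n)
G(y)/b = -99/(-28)/3307 = -99*(-1/28)*(1/3307) = (99/28)*(1/3307) = 99/92596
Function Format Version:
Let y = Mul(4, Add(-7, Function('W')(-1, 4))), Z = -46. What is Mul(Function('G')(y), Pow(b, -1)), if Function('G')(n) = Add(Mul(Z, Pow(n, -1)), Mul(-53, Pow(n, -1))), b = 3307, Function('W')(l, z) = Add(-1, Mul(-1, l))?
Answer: Rational(99, 92596) ≈ 0.0010692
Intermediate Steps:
y = -28 (y = Mul(4, Add(-7, Add(-1, Mul(-1, -1)))) = Mul(4, Add(-7, Add(-1, 1))) = Mul(4, Add(-7, 0)) = Mul(4, -7) = -28)
Function('G')(n) = Mul(-99, Pow(n, -1)) (Function('G')(n) = Add(Mul(-46, Pow(n, -1)), Mul(-53, Pow(n, -1))) = Mul(-99, Pow(n, -1)))
Mul(Function('G')(y), Pow(b, -1)) = Mul(Mul(-99, Pow(-28, -1)), Pow(3307, -1)) = Mul(Mul(-99, Rational(-1, 28)), Rational(1, 3307)) = Mul(Rational(99, 28), Rational(1, 3307)) = Rational(99, 92596)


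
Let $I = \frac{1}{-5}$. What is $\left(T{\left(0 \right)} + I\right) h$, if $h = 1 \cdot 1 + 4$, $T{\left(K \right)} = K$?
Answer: $-1$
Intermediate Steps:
$h = 5$ ($h = 1 + 4 = 5$)
$I = - \frac{1}{5} \approx -0.2$
$\left(T{\left(0 \right)} + I\right) h = \left(0 - \frac{1}{5}\right) 5 = \left(- \frac{1}{5}\right) 5 = -1$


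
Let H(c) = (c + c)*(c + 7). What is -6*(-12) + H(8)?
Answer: 312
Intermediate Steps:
H(c) = 2*c*(7 + c) (H(c) = (2*c)*(7 + c) = 2*c*(7 + c))
-6*(-12) + H(8) = -6*(-12) + 2*8*(7 + 8) = 72 + 2*8*15 = 72 + 240 = 312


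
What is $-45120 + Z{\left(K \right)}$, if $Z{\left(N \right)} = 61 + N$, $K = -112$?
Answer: $-45171$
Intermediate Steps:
$-45120 + Z{\left(K \right)} = -45120 + \left(61 - 112\right) = -45120 - 51 = -45171$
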